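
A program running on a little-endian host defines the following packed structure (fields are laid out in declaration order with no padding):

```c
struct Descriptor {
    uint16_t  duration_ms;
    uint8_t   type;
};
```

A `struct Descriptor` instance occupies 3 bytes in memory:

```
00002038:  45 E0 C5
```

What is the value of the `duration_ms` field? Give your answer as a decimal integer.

`duration_ms` is the first field, at byte offset 0, occupying 2 bytes.
Bytes at offsets 0..1: 45 E0.
In little-endian order the low byte comes first in memory.
Reassemble most-significant byte first: E0 45 → 0xE045.
0xE045 = 57413.

57413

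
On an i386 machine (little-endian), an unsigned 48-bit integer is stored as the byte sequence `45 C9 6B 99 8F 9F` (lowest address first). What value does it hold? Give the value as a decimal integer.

175439103117637

Little-endian: lowest address holds the least-significant byte.
Reassemble most-significant byte first: 9F 8F 99 6B C9 45 → 0x9F8F996BC945.
0x9F8F996BC945 = 175439103117637.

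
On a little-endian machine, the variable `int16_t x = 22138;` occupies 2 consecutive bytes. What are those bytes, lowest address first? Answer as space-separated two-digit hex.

22138 in hexadecimal, padded to 16 bits, is 0x567A.
Split into bytes (most-significant first): 56 7A.
Little-endian stores the least-significant byte at the lowest address.
So at ascending addresses the bytes are 7A 56.

7A 56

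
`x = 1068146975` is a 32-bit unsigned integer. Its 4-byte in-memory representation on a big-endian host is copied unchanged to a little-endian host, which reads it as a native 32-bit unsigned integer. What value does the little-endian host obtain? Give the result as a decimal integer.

1068146975 in 32-bit hexadecimal is 0x3FAAA11F.
Stored big-endian, the bytes at ascending addresses are 3F AA A1 1F.
Read back as little-endian, the first byte is least significant, giving 0x1FA1AA3F.
0x1FA1AA3F = 530688575.

530688575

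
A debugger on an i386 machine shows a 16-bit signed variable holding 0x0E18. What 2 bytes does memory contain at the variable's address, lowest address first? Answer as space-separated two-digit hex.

18 0E

Split into bytes (most-significant first): 0E 18.
Little-endian: lowest address holds the least-significant byte.
So at ascending addresses the bytes are 18 0E.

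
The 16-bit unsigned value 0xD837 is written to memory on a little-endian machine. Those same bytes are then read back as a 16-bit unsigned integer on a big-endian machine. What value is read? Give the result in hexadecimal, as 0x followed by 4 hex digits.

0x37D8

Stored little-endian, the bytes at ascending addresses are 37 D8.
Read back as big-endian, the last byte is least significant, giving 0x37D8.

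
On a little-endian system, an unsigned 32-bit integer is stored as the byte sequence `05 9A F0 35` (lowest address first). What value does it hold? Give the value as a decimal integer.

In little-endian order the low byte comes first in memory.
Reassemble most-significant byte first: 35 F0 9A 05 → 0x35F09A05.
0x35F09A05 = 904960517.

904960517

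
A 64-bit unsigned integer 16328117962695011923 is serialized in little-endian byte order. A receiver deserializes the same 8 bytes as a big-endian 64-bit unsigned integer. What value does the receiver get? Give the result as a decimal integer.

6011774342963173858

16328117962695011923 in 64-bit hexadecimal is 0xE29920C6E91C6E53.
Stored little-endian, the bytes at ascending addresses are 53 6E 1C E9 C6 20 99 E2.
Read back as big-endian, the last byte is least significant, giving 0x536E1CE9C62099E2.
0x536E1CE9C62099E2 = 6011774342963173858.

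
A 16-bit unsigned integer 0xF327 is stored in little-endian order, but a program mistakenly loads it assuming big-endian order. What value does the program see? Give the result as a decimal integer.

10227

Stored little-endian, the bytes at ascending addresses are 27 F3.
Read back as big-endian, the last byte is least significant, giving 0x27F3.
0x27F3 = 10227.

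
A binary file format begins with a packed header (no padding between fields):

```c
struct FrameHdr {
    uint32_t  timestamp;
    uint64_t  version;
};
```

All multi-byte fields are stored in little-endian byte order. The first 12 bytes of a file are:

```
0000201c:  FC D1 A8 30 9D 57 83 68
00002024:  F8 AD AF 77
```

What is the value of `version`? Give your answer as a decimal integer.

8624303093854721949

`version` follows `timestamp` (4 bytes), so it starts at byte offset 4 and occupies 8 bytes.
Bytes at offsets 4..11: 9D 57 83 68 F8 AD AF 77.
Little-endian stores the least-significant byte at the lowest address.
Reassemble most-significant byte first: 77 AF AD F8 68 83 57 9D → 0x77AFADF86883579D.
0x77AFADF86883579D = 8624303093854721949.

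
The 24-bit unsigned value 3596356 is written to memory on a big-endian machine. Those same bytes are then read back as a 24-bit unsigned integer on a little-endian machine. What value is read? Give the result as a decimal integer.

4513846

3596356 in 24-bit hexadecimal is 0x36E044.
Stored big-endian, the bytes at ascending addresses are 36 E0 44.
Read back as little-endian, the first byte is least significant, giving 0x44E036.
0x44E036 = 4513846.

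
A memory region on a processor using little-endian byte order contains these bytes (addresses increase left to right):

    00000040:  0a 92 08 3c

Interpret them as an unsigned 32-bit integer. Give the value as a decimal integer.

Little-endian: lowest address holds the least-significant byte.
Reassemble most-significant byte first: 3C 08 92 0A → 0x3C08920A.
0x3C08920A = 1007194634.

1007194634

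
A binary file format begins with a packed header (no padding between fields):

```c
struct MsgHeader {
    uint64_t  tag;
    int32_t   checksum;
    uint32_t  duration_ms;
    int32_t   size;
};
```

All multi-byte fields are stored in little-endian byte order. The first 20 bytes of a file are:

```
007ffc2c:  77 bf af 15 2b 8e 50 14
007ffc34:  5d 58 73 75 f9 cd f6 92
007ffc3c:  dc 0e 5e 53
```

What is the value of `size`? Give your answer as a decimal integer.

`size` follows `tag` (8 B), `checksum` (4 B), `duration_ms` (4 B), so it starts at offset 8 + 4 + 4 = 16 and occupies 4 bytes.
Bytes at offsets 16..19: DC 0E 5E 53.
Little-endian stores the least-significant byte at the lowest address.
Reassemble most-significant byte first: 53 5E 0E DC → 0x535E0EDC.
0x535E0EDC = 1398673116.

1398673116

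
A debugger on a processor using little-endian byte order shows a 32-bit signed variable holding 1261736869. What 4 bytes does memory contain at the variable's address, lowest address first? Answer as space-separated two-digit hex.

1261736869 in hexadecimal, padded to 32 bits, is 0x4B3493A5.
Split into bytes (most-significant first): 4B 34 93 A5.
In little-endian order the low byte comes first in memory.
So at ascending addresses the bytes are A5 93 34 4B.

A5 93 34 4B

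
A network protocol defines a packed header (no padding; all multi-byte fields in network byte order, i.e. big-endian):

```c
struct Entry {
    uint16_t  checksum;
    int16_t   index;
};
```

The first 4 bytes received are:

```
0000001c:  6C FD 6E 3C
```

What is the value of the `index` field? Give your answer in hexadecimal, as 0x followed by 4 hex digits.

`index` follows `checksum` (2 bytes), so it starts at byte offset 2 and occupies 2 bytes.
Bytes at offsets 2..3: 6E 3C.
Big-endian stores the most-significant byte at the lowest address.
The bytes are already most-significant first: 0x6E3C.

0x6E3C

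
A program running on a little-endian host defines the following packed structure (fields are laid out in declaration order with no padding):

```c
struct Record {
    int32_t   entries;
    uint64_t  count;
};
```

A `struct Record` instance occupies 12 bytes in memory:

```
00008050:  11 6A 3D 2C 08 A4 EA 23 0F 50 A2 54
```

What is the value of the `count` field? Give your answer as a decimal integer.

`count` follows `entries` (4 bytes), so it starts at byte offset 4 and occupies 8 bytes.
Bytes at offsets 4..11: 08 A4 EA 23 0F 50 A2 54.
In little-endian order the low byte comes first in memory.
Reassemble most-significant byte first: 54 A2 50 0F 23 EA A4 08 → 0x54A2500F23EAA408.
0x54A2500F23EAA408 = 6098524871370384392.

6098524871370384392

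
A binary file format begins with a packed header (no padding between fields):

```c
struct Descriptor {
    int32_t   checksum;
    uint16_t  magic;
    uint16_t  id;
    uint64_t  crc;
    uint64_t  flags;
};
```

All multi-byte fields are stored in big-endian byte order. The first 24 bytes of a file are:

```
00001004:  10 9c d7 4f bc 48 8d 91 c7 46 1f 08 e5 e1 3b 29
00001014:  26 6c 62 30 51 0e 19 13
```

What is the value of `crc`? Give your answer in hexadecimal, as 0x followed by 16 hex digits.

`crc` follows `checksum` (4 B), `magic` (2 B), `id` (2 B), so it starts at offset 4 + 2 + 2 = 8 and occupies 8 bytes.
Bytes at offsets 8..15: C7 46 1F 08 E5 E1 3B 29.
Big-endian stores the most-significant byte at the lowest address.
The bytes are already most-significant first: 0xC7461F08E5E13B29.

0xC7461F08E5E13B29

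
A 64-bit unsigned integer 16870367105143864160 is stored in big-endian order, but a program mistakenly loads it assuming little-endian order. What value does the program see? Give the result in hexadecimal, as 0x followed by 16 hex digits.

0x60FB88C47F951FEA

16870367105143864160 in 64-bit hexadecimal is 0xEA1F957FC488FB60.
Stored big-endian, the bytes at ascending addresses are EA 1F 95 7F C4 88 FB 60.
Read back as little-endian, the first byte is least significant, giving 0x60FB88C47F951FEA.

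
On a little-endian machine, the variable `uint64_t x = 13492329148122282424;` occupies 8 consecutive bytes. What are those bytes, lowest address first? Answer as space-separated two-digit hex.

13492329148122282424 in hexadecimal, padded to 64 bits, is 0xBB3E61DFF27A39B8.
Split into bytes (most-significant first): BB 3E 61 DF F2 7A 39 B8.
Little-endian: lowest address holds the least-significant byte.
So at ascending addresses the bytes are B8 39 7A F2 DF 61 3E BB.

B8 39 7A F2 DF 61 3E BB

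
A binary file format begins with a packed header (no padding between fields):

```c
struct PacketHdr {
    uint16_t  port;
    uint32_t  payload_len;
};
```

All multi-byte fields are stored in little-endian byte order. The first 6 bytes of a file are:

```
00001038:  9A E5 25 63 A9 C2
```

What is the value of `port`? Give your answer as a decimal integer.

58778

`port` is the first field, at byte offset 0, occupying 2 bytes.
Bytes at offsets 0..1: 9A E5.
Little-endian: lowest address holds the least-significant byte.
Reassemble most-significant byte first: E5 9A → 0xE59A.
0xE59A = 58778.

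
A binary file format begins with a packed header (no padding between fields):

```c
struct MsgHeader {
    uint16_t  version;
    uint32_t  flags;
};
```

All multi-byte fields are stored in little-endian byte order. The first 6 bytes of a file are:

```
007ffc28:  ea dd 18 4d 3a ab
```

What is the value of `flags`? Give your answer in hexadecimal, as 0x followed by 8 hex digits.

`flags` follows `version` (2 bytes), so it starts at byte offset 2 and occupies 4 bytes.
Bytes at offsets 2..5: 18 4D 3A AB.
Little-endian stores the least-significant byte at the lowest address.
Reassemble most-significant byte first: AB 3A 4D 18 → 0xAB3A4D18.

0xAB3A4D18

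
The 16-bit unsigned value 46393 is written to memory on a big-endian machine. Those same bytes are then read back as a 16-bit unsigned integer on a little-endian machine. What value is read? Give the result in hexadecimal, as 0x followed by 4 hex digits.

46393 in 16-bit hexadecimal is 0xB539.
Stored big-endian, the bytes at ascending addresses are B5 39.
Read back as little-endian, the first byte is least significant, giving 0x39B5.

0x39B5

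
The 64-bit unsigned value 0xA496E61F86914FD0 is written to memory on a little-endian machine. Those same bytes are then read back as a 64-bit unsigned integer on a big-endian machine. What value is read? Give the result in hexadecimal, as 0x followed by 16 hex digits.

0xD04F91861FE696A4

Stored little-endian, the bytes at ascending addresses are D0 4F 91 86 1F E6 96 A4.
Read back as big-endian, the last byte is least significant, giving 0xD04F91861FE696A4.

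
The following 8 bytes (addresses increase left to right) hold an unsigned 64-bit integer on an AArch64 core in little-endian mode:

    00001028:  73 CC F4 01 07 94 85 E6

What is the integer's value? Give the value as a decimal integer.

16610845558444444787

Little-endian: lowest address holds the least-significant byte.
Reassemble most-significant byte first: E6 85 94 07 01 F4 CC 73 → 0xE685940701F4CC73.
0xE685940701F4CC73 = 16610845558444444787.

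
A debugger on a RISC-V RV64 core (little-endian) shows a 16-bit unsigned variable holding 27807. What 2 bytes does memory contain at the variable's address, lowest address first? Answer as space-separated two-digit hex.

9F 6C

27807 in hexadecimal, padded to 16 bits, is 0x6C9F.
Split into bytes (most-significant first): 6C 9F.
Little-endian stores the least-significant byte at the lowest address.
So at ascending addresses the bytes are 9F 6C.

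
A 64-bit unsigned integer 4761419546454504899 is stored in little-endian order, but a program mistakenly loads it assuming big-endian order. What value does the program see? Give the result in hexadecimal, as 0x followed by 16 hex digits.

0xC3B505B5D9F51342

4761419546454504899 in 64-bit hexadecimal is 0x4213F5D9B505B5C3.
Stored little-endian, the bytes at ascending addresses are C3 B5 05 B5 D9 F5 13 42.
Read back as big-endian, the last byte is least significant, giving 0xC3B505B5D9F51342.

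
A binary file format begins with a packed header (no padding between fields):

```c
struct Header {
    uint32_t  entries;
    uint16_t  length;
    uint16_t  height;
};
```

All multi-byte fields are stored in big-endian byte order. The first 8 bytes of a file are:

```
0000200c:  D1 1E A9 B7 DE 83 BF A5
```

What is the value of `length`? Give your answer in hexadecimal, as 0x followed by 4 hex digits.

`length` follows `entries` (4 bytes), so it starts at byte offset 4 and occupies 2 bytes.
Bytes at offsets 4..5: DE 83.
Big-endian: lowest address holds the most-significant byte.
The bytes are already most-significant first: 0xDE83.

0xDE83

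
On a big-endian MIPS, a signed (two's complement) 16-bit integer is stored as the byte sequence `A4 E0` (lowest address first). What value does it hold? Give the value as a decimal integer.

-23328

Big-endian: lowest address holds the most-significant byte.
The bytes are already most-significant first: 0xA4E0.
Top bit is set, so as a signed 16-bit value this is 0xA4E0 − 2^16 = -23328.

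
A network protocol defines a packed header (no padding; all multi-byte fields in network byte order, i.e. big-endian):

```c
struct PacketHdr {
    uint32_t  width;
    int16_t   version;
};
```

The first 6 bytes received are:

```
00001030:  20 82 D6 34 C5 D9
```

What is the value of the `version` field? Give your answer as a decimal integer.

-14887

`version` follows `width` (4 bytes), so it starts at byte offset 4 and occupies 2 bytes.
Bytes at offsets 4..5: C5 D9.
Big-endian: lowest address holds the most-significant byte.
The bytes are already most-significant first: 0xC5D9.
Top bit is set, so as a signed 16-bit value this is 0xC5D9 − 2^16 = -14887.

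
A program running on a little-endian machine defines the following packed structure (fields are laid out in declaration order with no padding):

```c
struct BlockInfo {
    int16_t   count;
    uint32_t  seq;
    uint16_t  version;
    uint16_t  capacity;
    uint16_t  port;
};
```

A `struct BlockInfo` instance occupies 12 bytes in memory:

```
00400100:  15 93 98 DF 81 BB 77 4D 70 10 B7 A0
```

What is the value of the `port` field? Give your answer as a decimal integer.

41143

`port` follows `count` (2 B), `seq` (4 B), `version` (2 B), `capacity` (2 B), so it starts at offset 2 + 4 + 2 + 2 = 10 and occupies 2 bytes.
Bytes at offsets 10..11: B7 A0.
Little-endian stores the least-significant byte at the lowest address.
Reassemble most-significant byte first: A0 B7 → 0xA0B7.
0xA0B7 = 41143.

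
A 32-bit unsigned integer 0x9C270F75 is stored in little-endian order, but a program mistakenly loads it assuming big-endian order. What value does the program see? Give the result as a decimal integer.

1963927452

Stored little-endian, the bytes at ascending addresses are 75 0F 27 9C.
Read back as big-endian, the last byte is least significant, giving 0x750F279C.
0x750F279C = 1963927452.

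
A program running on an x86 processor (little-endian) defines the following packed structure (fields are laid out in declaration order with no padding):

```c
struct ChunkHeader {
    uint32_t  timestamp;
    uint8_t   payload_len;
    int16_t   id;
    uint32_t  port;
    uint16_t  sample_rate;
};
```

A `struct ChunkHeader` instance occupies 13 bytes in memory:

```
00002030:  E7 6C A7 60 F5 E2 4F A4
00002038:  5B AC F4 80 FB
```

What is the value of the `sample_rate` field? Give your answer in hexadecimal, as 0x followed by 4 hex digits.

0xFB80

`sample_rate` follows `timestamp` (4 B), `payload_len` (1 B), `id` (2 B), `port` (4 B), so it starts at offset 4 + 1 + 2 + 4 = 11 and occupies 2 bytes.
Bytes at offsets 11..12: 80 FB.
Little-endian: lowest address holds the least-significant byte.
Reassemble most-significant byte first: FB 80 → 0xFB80.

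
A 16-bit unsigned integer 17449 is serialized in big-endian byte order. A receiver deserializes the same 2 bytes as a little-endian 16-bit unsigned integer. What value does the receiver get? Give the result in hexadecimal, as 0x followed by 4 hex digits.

17449 in 16-bit hexadecimal is 0x4429.
Stored big-endian, the bytes at ascending addresses are 44 29.
Read back as little-endian, the first byte is least significant, giving 0x2944.

0x2944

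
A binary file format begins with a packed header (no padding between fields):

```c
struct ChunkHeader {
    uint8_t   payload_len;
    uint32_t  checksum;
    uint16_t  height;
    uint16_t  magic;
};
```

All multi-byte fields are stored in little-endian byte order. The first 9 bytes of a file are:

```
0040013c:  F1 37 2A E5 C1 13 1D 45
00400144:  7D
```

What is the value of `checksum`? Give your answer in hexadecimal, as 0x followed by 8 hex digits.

0xC1E52A37

`checksum` follows `payload_len` (1 byte), so it starts at byte offset 1 and occupies 4 bytes.
Bytes at offsets 1..4: 37 2A E5 C1.
Little-endian stores the least-significant byte at the lowest address.
Reassemble most-significant byte first: C1 E5 2A 37 → 0xC1E52A37.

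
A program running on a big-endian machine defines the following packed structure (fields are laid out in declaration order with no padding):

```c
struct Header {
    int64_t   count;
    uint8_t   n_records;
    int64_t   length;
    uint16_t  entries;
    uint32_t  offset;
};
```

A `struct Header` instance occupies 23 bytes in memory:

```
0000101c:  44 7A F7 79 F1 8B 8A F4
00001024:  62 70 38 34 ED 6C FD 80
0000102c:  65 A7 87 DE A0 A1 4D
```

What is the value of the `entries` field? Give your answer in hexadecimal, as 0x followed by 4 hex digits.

`entries` follows `count` (8 B), `n_records` (1 B), `length` (8 B), so it starts at offset 8 + 1 + 8 = 17 and occupies 2 bytes.
Bytes at offsets 17..18: A7 87.
Big-endian stores the most-significant byte at the lowest address.
The bytes are already most-significant first: 0xA787.

0xA787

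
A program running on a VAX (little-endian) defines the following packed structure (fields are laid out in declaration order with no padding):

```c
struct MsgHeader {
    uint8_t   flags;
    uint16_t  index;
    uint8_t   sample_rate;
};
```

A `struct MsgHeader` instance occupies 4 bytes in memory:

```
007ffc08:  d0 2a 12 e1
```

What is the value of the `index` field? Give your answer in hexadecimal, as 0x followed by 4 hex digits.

0x122A

`index` follows `flags` (1 byte), so it starts at byte offset 1 and occupies 2 bytes.
Bytes at offsets 1..2: 2A 12.
In little-endian order the low byte comes first in memory.
Reassemble most-significant byte first: 12 2A → 0x122A.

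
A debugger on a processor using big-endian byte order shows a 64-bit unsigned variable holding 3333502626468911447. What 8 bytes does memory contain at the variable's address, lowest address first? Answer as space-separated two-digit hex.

3333502626468911447 in hexadecimal, padded to 64 bits, is 0x2E42FAFA2482D957.
Split into bytes (most-significant first): 2E 42 FA FA 24 82 D9 57.
Big-endian: lowest address holds the most-significant byte.
So the memory order matches the most-significant-first order: 2E 42 FA FA 24 82 D9 57.

2E 42 FA FA 24 82 D9 57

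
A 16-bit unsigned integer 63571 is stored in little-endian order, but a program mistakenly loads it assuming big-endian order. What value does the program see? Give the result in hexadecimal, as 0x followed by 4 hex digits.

63571 in 16-bit hexadecimal is 0xF853.
Stored little-endian, the bytes at ascending addresses are 53 F8.
Read back as big-endian, the last byte is least significant, giving 0x53F8.

0x53F8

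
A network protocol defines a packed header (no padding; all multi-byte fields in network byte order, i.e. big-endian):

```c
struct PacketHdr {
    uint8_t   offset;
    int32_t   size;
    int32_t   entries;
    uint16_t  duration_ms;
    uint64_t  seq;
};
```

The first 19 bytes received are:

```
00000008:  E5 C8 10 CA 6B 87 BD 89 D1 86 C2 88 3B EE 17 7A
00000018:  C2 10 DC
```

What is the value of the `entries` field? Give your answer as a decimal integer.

-2017621551

`entries` follows `offset` (1 B), `size` (4 B), so it starts at offset 1 + 4 = 5 and occupies 4 bytes.
Bytes at offsets 5..8: 87 BD 89 D1.
Big-endian stores the most-significant byte at the lowest address.
The bytes are already most-significant first: 0x87BD89D1.
Top bit is set, so as a signed 32-bit value this is 0x87BD89D1 − 2^32 = -2017621551.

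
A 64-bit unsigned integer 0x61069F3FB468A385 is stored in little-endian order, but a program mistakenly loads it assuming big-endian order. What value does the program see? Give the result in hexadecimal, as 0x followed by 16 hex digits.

Stored little-endian, the bytes at ascending addresses are 85 A3 68 B4 3F 9F 06 61.
Read back as big-endian, the last byte is least significant, giving 0x85A368B43F9F0661.

0x85A368B43F9F0661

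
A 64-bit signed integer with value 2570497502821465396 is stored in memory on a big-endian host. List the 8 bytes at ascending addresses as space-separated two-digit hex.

2570497502821465396 in hexadecimal, padded to 64 bits, is 0x23AC3DDC17B3BD34.
Split into bytes (most-significant first): 23 AC 3D DC 17 B3 BD 34.
In big-endian order the high byte comes first in memory.
So the memory order matches the most-significant-first order: 23 AC 3D DC 17 B3 BD 34.

23 AC 3D DC 17 B3 BD 34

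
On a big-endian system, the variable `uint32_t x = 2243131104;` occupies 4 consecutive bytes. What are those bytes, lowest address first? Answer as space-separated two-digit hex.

2243131104 in hexadecimal, padded to 32 bits, is 0x85B376E0.
Split into bytes (most-significant first): 85 B3 76 E0.
In big-endian order the high byte comes first in memory.
So the memory order matches the most-significant-first order: 85 B3 76 E0.

85 B3 76 E0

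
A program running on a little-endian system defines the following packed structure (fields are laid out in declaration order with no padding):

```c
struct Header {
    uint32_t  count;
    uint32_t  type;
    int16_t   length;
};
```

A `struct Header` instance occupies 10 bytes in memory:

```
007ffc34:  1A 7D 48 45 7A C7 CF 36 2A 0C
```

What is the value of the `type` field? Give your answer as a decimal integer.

919586682

`type` follows `count` (4 bytes), so it starts at byte offset 4 and occupies 4 bytes.
Bytes at offsets 4..7: 7A C7 CF 36.
Little-endian: lowest address holds the least-significant byte.
Reassemble most-significant byte first: 36 CF C7 7A → 0x36CFC77A.
0x36CFC77A = 919586682.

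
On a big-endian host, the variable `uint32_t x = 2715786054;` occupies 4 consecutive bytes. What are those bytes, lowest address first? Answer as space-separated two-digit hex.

A1 DF 9B 46

2715786054 in hexadecimal, padded to 32 bits, is 0xA1DF9B46.
Split into bytes (most-significant first): A1 DF 9B 46.
In big-endian order the high byte comes first in memory.
So the memory order matches the most-significant-first order: A1 DF 9B 46.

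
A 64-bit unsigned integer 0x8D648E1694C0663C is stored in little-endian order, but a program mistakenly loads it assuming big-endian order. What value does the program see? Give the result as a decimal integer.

Stored little-endian, the bytes at ascending addresses are 3C 66 C0 94 16 8E 64 8D.
Read back as big-endian, the last byte is least significant, giving 0x3C66C094168E648D.
0x3C66C094168E648D = 4352377832166286477.

4352377832166286477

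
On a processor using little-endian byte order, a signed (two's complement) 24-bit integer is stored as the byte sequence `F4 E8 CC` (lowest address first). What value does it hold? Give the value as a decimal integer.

-3348236

Little-endian: lowest address holds the least-significant byte.
Reassemble most-significant byte first: CC E8 F4 → 0xCCE8F4.
Top bit is set, so as a signed 24-bit value this is 0xCCE8F4 − 2^24 = -3348236.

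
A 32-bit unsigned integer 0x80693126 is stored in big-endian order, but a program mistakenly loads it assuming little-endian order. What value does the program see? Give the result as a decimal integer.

640772480

Stored big-endian, the bytes at ascending addresses are 80 69 31 26.
Read back as little-endian, the first byte is least significant, giving 0x26316980.
0x26316980 = 640772480.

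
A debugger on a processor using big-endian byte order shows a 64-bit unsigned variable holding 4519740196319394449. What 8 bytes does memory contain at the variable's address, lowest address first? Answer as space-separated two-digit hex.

4519740196319394449 in hexadecimal, padded to 64 bits, is 0x3EB957C30EABFA91.
Split into bytes (most-significant first): 3E B9 57 C3 0E AB FA 91.
Big-endian stores the most-significant byte at the lowest address.
So the memory order matches the most-significant-first order: 3E B9 57 C3 0E AB FA 91.

3E B9 57 C3 0E AB FA 91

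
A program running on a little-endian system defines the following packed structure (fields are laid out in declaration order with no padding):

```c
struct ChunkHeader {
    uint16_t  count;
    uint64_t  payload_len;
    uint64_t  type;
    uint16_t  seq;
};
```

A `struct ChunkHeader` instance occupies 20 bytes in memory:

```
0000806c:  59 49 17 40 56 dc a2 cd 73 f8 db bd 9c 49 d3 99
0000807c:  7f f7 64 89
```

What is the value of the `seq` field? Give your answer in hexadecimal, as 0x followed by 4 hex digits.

`seq` follows `count` (2 B), `payload_len` (8 B), `type` (8 B), so it starts at offset 2 + 8 + 8 = 18 and occupies 2 bytes.
Bytes at offsets 18..19: 64 89.
In little-endian order the low byte comes first in memory.
Reassemble most-significant byte first: 89 64 → 0x8964.

0x8964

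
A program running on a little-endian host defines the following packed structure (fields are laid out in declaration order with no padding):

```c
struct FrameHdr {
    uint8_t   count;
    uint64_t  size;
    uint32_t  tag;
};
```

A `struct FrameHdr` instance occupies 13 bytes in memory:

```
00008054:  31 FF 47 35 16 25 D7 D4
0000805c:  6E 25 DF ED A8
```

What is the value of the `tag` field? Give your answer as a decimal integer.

2834161445

`tag` follows `count` (1 B), `size` (8 B), so it starts at offset 1 + 8 = 9 and occupies 4 bytes.
Bytes at offsets 9..12: 25 DF ED A8.
Little-endian stores the least-significant byte at the lowest address.
Reassemble most-significant byte first: A8 ED DF 25 → 0xA8EDDF25.
0xA8EDDF25 = 2834161445.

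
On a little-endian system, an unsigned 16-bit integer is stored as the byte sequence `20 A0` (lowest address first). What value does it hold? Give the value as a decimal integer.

40992

In little-endian order the low byte comes first in memory.
Reassemble most-significant byte first: A0 20 → 0xA020.
0xA020 = 40992.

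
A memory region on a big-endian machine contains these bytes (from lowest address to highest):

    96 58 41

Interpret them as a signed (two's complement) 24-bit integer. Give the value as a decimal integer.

-6924223

Big-endian stores the most-significant byte at the lowest address.
The bytes are already most-significant first: 0x965841.
Top bit is set, so as a signed 24-bit value this is 0x965841 − 2^24 = -6924223.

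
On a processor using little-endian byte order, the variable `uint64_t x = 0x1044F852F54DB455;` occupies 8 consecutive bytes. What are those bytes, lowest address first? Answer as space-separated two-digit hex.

Split into bytes (most-significant first): 10 44 F8 52 F5 4D B4 55.
In little-endian order the low byte comes first in memory.
So at ascending addresses the bytes are 55 B4 4D F5 52 F8 44 10.

55 B4 4D F5 52 F8 44 10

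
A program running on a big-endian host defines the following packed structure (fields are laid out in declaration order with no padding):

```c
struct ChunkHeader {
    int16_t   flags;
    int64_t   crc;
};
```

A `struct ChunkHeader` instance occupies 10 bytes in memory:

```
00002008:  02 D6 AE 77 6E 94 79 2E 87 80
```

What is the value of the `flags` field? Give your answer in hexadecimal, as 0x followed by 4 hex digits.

0x02D6

`flags` is the first field, at byte offset 0, occupying 2 bytes.
Bytes at offsets 0..1: 02 D6.
In big-endian order the high byte comes first in memory.
The bytes are already most-significant first: 0x02D6.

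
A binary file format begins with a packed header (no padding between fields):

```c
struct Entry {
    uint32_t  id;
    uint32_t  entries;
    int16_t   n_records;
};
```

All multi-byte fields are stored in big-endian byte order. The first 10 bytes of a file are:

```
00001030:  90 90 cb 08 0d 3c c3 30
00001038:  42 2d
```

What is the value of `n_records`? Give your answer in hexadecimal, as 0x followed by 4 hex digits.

0x422D

`n_records` follows `id` (4 B), `entries` (4 B), so it starts at offset 4 + 4 = 8 and occupies 2 bytes.
Bytes at offsets 8..9: 42 2D.
In big-endian order the high byte comes first in memory.
The bytes are already most-significant first: 0x422D.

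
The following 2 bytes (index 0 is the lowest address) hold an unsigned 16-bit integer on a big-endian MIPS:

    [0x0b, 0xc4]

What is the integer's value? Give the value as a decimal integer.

3012

Big-endian stores the most-significant byte at the lowest address.
The bytes are already most-significant first: 0x0BC4.
0x0BC4 = 3012.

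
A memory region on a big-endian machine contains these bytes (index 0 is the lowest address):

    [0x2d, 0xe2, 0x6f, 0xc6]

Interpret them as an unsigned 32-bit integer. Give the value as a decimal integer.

769814470

Big-endian stores the most-significant byte at the lowest address.
The bytes are already most-significant first: 0x2DE26FC6.
0x2DE26FC6 = 769814470.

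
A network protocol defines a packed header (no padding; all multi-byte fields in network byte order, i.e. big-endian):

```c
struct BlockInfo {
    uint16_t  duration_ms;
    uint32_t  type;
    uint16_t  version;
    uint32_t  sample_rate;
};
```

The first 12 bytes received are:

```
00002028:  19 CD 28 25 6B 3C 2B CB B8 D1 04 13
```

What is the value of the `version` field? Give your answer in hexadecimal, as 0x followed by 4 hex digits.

0x2BCB

`version` follows `duration_ms` (2 B), `type` (4 B), so it starts at offset 2 + 4 = 6 and occupies 2 bytes.
Bytes at offsets 6..7: 2B CB.
In big-endian order the high byte comes first in memory.
The bytes are already most-significant first: 0x2BCB.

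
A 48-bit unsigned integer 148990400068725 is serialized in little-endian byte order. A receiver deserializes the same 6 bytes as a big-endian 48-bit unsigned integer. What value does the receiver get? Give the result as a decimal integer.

148990400068725 in 48-bit hexadecimal is 0x878187DEFC75.
Stored little-endian, the bytes at ascending addresses are 75 FC DE 87 81 87.
Read back as big-endian, the last byte is least significant, giving 0x75FCDE878187.
0x75FCDE878187 = 129728925630855.

129728925630855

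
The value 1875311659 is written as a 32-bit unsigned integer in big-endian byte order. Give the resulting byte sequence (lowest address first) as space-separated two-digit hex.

6F C6 FC 2B

1875311659 in hexadecimal, padded to 32 bits, is 0x6FC6FC2B.
Split into bytes (most-significant first): 6F C6 FC 2B.
In big-endian order the high byte comes first in memory.
So the memory order matches the most-significant-first order: 6F C6 FC 2B.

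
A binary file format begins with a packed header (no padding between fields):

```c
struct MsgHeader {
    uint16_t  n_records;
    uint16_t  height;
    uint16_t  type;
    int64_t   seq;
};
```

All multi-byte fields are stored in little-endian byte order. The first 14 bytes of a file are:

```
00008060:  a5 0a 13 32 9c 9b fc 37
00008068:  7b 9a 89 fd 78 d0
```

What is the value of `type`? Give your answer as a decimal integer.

39836

`type` follows `n_records` (2 B), `height` (2 B), so it starts at offset 2 + 2 = 4 and occupies 2 bytes.
Bytes at offsets 4..5: 9C 9B.
Little-endian stores the least-significant byte at the lowest address.
Reassemble most-significant byte first: 9B 9C → 0x9B9C.
0x9B9C = 39836.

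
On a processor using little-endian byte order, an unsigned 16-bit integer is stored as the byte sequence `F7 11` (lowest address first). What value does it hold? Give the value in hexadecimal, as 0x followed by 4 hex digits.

Little-endian: lowest address holds the least-significant byte.
Reassemble most-significant byte first: 11 F7 → 0x11F7.

0x11F7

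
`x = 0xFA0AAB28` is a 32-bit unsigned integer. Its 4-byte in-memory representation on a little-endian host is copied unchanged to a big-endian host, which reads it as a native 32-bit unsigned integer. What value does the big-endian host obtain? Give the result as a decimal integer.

682298106

Stored little-endian, the bytes at ascending addresses are 28 AB 0A FA.
Read back as big-endian, the last byte is least significant, giving 0x28AB0AFA.
0x28AB0AFA = 682298106.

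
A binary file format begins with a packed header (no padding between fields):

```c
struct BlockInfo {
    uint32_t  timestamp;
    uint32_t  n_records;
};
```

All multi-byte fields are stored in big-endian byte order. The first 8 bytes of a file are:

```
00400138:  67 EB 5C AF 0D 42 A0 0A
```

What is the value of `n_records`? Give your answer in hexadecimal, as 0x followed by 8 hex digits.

0x0D42A00A

`n_records` follows `timestamp` (4 bytes), so it starts at byte offset 4 and occupies 4 bytes.
Bytes at offsets 4..7: 0D 42 A0 0A.
In big-endian order the high byte comes first in memory.
The bytes are already most-significant first: 0x0D42A00A.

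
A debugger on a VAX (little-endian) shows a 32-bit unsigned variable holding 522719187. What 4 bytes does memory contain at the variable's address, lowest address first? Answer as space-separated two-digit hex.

D3 0F 28 1F

522719187 in hexadecimal, padded to 32 bits, is 0x1F280FD3.
Split into bytes (most-significant first): 1F 28 0F D3.
In little-endian order the low byte comes first in memory.
So at ascending addresses the bytes are D3 0F 28 1F.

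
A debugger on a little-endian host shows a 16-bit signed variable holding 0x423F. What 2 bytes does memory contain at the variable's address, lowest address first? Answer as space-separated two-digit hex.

Split into bytes (most-significant first): 42 3F.
Little-endian: lowest address holds the least-significant byte.
So at ascending addresses the bytes are 3F 42.

3F 42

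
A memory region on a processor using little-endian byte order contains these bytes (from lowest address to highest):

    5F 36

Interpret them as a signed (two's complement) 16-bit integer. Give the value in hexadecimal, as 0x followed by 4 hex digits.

0x365F

In little-endian order the low byte comes first in memory.
Reassemble most-significant byte first: 36 5F → 0x365F.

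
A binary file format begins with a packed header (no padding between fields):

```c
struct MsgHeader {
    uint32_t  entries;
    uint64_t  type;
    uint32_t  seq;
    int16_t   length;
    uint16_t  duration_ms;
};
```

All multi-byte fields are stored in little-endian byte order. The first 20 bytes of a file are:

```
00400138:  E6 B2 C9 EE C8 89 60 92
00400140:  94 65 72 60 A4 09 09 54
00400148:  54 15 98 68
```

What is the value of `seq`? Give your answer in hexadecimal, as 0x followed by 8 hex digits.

`seq` follows `entries` (4 B), `type` (8 B), so it starts at offset 4 + 8 = 12 and occupies 4 bytes.
Bytes at offsets 12..15: A4 09 09 54.
Little-endian: lowest address holds the least-significant byte.
Reassemble most-significant byte first: 54 09 09 A4 → 0x540909A4.

0x540909A4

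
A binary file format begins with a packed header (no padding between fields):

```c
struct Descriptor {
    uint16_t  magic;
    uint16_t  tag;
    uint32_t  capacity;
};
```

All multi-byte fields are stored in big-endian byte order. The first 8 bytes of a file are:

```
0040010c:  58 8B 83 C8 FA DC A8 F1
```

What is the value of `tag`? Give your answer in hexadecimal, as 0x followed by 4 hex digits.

0x83C8

`tag` follows `magic` (2 bytes), so it starts at byte offset 2 and occupies 2 bytes.
Bytes at offsets 2..3: 83 C8.
In big-endian order the high byte comes first in memory.
The bytes are already most-significant first: 0x83C8.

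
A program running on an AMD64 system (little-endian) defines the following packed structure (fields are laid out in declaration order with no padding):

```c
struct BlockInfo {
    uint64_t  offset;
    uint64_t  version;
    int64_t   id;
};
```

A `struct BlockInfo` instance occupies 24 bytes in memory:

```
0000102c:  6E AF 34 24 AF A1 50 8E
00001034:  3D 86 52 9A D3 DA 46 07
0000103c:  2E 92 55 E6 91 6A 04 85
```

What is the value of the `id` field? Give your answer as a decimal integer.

`id` follows `offset` (8 B), `version` (8 B), so it starts at offset 8 + 8 = 16 and occupies 8 bytes.
Bytes at offsets 16..23: 2E 92 55 E6 91 6A 04 85.
In little-endian order the low byte comes first in memory.
Reassemble most-significant byte first: 85 04 6A 91 E6 55 92 2E → 0x85046A91E655922E.
Top bit is set, so as a signed 64-bit value this is 0x85046A91E655922E − 2^64 = -8861840991891123666.

-8861840991891123666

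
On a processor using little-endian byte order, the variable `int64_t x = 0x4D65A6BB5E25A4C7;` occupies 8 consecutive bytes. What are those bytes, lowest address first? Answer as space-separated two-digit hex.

Split into bytes (most-significant first): 4D 65 A6 BB 5E 25 A4 C7.
Little-endian: lowest address holds the least-significant byte.
So at ascending addresses the bytes are C7 A4 25 5E BB A6 65 4D.

C7 A4 25 5E BB A6 65 4D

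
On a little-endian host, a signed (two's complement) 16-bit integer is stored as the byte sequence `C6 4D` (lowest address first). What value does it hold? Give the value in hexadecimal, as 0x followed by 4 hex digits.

In little-endian order the low byte comes first in memory.
Reassemble most-significant byte first: 4D C6 → 0x4DC6.

0x4DC6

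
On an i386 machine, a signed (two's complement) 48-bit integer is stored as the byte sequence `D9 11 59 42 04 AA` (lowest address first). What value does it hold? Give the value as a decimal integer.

-94539706986023

Little-endian stores the least-significant byte at the lowest address.
Reassemble most-significant byte first: AA 04 42 59 11 D9 → 0xAA04425911D9.
Top bit is set, so as a signed 48-bit value this is 0xAA04425911D9 − 2^48 = -94539706986023.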